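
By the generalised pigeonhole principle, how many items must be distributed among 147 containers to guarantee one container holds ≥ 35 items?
n = (35 − 1)·147 + 1 = 4999

By the generalised pigeonhole principle, to guarantee some box contains ≥ r objects we need more than (r − 1) · k objects total. Threshold: n = (r − 1) · k + 1. With r = 35 and k = 147: n = 34 · 147 + 1 = 4998 + 1 = 4999. For n = 4998 = 34 · 147, we can put exactly 34 objects in every box, avoiding 35 in any single one — so 4999 is tight.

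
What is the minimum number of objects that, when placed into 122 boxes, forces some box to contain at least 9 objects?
n = (9 − 1)·122 + 1 = 977

By the generalised pigeonhole principle, to guarantee some box contains ≥ r objects we need more than (r − 1) · k objects total. Threshold: n = (r − 1) · k + 1. With r = 9 and k = 122: n = 8 · 122 + 1 = 976 + 1 = 977. For n = 976 = 8 · 122, we can put exactly 8 objects in every box, avoiding 9 in any single one — so 977 is tight.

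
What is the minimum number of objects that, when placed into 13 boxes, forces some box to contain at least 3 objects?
n = (3 − 1)·13 + 1 = 27

By the generalised pigeonhole principle, to guarantee some box contains ≥ r objects we need more than (r − 1) · k objects total. Threshold: n = (r − 1) · k + 1. With r = 3 and k = 13: n = 2 · 13 + 1 = 26 + 1 = 27. For n = 26 = 2 · 13, we can put exactly 2 objects in every box, avoiding 3 in any single one — so 27 is tight.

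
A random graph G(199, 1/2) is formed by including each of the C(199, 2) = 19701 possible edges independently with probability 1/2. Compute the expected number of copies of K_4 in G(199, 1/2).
E[# K_4] = C(199, 4) · (1/2)^C(4, 2) = 63391251 / 2^6 = 990488.296875

For each 4-subset S of vertices (there are C(199, 4) = 63391251 such S), let X_S = 1 if S induces a K_4 (all C(4, 2) = 6 edges present). Then P(X_S = 1) = (1/2)^6 = 1/64. By linearity of expectation, E[# K_4] = C(199, 4) · (1/2)^6 = 63391251 / 64 = 990488.296875.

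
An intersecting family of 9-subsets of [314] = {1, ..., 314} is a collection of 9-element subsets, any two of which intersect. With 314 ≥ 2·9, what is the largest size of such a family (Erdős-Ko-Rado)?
max |F| = C(313, 8) = 2087706718701747

Erdős-Ko-Rado (1961): when n ≥ 2k, max |F| = C(n−1, k−1). The bound is attained by the star {A : i ∈ A} for any fixed i ∈ [n]. Here C(314−1, 9−1) = C(313, 8) = 2087706718701747.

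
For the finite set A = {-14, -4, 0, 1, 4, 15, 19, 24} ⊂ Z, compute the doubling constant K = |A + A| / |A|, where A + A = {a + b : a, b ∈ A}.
K = |A + A| / |A| = 30/8 = 15/4

Enumerate A + A = {a + b : a, b ∈ A}. With |A| = 8, there are |A|^2 = 64 ordered sum pairs; collecting distinct values, A + A = {-28, -18, -14, -13, -10, -8, -4, -3, 0, 1, 2, 4, 5, 8, 10, 11, 15, 16, 19, 20, 23, 24, 25, 28, 30, 34, 38, 39, 43, 48}, so |A + A| = 30. Thus K = 30/8 = 15/4. For comparison, the minimum possible |A + A| over all 8-element sets is 2·8 − 1 = 15 (so min K = 15/8), attained only by arithmetic progressions.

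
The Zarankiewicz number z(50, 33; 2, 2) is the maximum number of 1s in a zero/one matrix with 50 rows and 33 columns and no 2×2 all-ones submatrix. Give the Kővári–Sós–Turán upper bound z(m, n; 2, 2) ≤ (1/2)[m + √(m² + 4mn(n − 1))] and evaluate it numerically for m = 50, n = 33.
z(50, 33; 2, 2) ≤ (1/2)[50 + √(50² + 4·50·33·32)] = (1/2)[50 + √213700] = 256.1385

Kővári–Sós–Turán: let r_1, ..., r_50 be the row sums and z = Σ r_i the total number of 1s. Each pair of columns can share at most one row with both entries 1 (else a 2×2 all-ones block appears), so Σ_i C(r_i, 2) ≤ C(33, 2) = 528. By convexity Σ_i C(r_i, 2) ≥ 50·C(z/50, 2) = z(z − 50)/(2·50), giving z² − 50z − 50·33·32 ≤ 0 and hence z ≤ (1/2)[50 + √(2500 + 4·52800)] = (1/2)[50 + √213700] ≈ (1/2)(50 + 462.277) = 256.1385.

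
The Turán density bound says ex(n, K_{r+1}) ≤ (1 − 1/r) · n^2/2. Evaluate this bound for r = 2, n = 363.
Turán density bound = (1/2) · 363^2/2 = 131769/4 ≈ 32942.25

Turán's theorem: ex(n, K_{r+1}) is achieved by the complete r-partite Turán graph T(n, r) with parts as balanced as possible, and is at most (1 − 1/r) · n^2/2. For r = 2, n = 363: the density bound is (1/2) · 131769/2 = 131769/4 ≈ 32942.25. The integer-valued extremum is e(T(363, 2)) = 32942, which is strictly less than the density bound 131769/4 since 2 ∤ 363 (the parts of T(363, 2) cannot all be equal).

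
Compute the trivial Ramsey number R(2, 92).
R(2, 92) = 92

R(2, k) = k for all k ≥ 2: in a 2-colouring of K_k, either some edge is red (a red K_2) or all edges are blue (a blue K_k). And K_{91} coloured all-blue has no blue K_92, so R(2, 92) > 91. Hence R(2, 92) = 92.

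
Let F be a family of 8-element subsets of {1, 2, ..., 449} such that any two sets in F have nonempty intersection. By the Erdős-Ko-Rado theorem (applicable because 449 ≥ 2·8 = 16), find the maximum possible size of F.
max |F| = C(448, 7) = 685581099291712

The Erdős-Ko-Rado theorem states: for n ≥ 2k, an intersecting family of k-subsets of an n-element set has size at most C(n − 1, k − 1), with equality for 'star' families {A ⊆ [n] : |A| = k, i ∈ A} (fix an element i). For n = 449, k = 8: C(448, 7) = 685581099291712.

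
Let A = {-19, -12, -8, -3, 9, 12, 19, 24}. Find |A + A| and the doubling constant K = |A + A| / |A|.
K = |A + A| / |A| = 33/8

Enumerate A + A = {a + b : a, b ∈ A}. With |A| = 8, there are |A|^2 = 64 ordered sum pairs; collecting distinct values, A + A = {-38, -31, -27, -24, -22, -20, -16, -15, -11, -10, -7, -6, -3, 0, 1, 4, 5, 6, 7, 9, 11, 12, 16, 18, 21, 24, 28, 31, 33, 36, 38, 43, 48}, so |A + A| = 33. Thus K = 33/8. For comparison, the minimum possible |A + A| over all 8-element sets is 2·8 − 1 = 15 (so min K = 15/8), attained only by arithmetic progressions.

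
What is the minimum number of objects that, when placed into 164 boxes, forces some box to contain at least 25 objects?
n = (25 − 1)·164 + 1 = 3937

By the generalised pigeonhole principle, to guarantee some box contains ≥ r objects we need more than (r − 1) · k objects total. Threshold: n = (r − 1) · k + 1. With r = 25 and k = 164: n = 24 · 164 + 1 = 3936 + 1 = 3937. For n = 3936 = 24 · 164, we can put exactly 24 objects in every box, avoiding 25 in any single one — so 3937 is tight.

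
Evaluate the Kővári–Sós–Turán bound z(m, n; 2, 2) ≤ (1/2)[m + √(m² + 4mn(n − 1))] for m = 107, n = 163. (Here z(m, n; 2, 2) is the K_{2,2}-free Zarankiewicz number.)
z(107, 163; 2, 2) ≤ (1/2)[107 + √(107² + 4·107·163·162)] = (1/2)[107 + √11313217] = 1735.2563

Kővári–Sós–Turán: let r_1, ..., r_107 be the row sums and z = Σ r_i the total number of 1s. Each pair of columns can share at most one row with both entries 1 (else a 2×2 all-ones block appears), so Σ_i C(r_i, 2) ≤ C(163, 2) = 13203. By convexity Σ_i C(r_i, 2) ≥ 107·C(z/107, 2) = z(z − 107)/(2·107), giving z² − 107z − 107·163·162 ≤ 0 and hence z ≤ (1/2)[107 + √(11449 + 4·2825442)] = (1/2)[107 + √11313217] ≈ (1/2)(107 + 3363.5126) = 1735.2563.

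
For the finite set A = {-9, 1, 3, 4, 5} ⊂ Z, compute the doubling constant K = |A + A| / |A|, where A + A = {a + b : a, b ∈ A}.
K = |A + A| / |A| = 13/5

Enumerate A + A = {a + b : a, b ∈ A}. With |A| = 5, there are |A|^2 = 25 ordered sum pairs; collecting distinct values, A + A = {-18, -8, -6, -5, -4, 2, 4, 5, 6, 7, 8, 9, 10}, so |A + A| = 13. Thus K = 13/5. For comparison, the minimum possible |A + A| over all 5-element sets is 2·5 − 1 = 9 (so min K = 9/5), attained only by arithmetic progressions.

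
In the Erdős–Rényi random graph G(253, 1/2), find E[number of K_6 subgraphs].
E[# K_6] = C(253, 6) · (1/2)^C(6, 2) = 343125759900 / 2^15 = 85781439975/8192 ≈ 10471367.184448

For each 6-subset S of vertices (there are C(253, 6) = 343125759900 such S), let X_S = 1 if S induces a K_6 (all C(6, 2) = 15 edges present). Then P(X_S = 1) = (1/2)^15 = 1/32768. By linearity of expectation, E[# K_6] = C(253, 6) · (1/2)^15 = 343125759900 / 32768 = 85781439975/8192 ≈ 10471367.184448.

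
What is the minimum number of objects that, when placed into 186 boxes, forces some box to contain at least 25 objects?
n = (25 − 1)·186 + 1 = 4465

By the generalised pigeonhole principle, to guarantee some box contains ≥ r objects we need more than (r − 1) · k objects total. Threshold: n = (r − 1) · k + 1. With r = 25 and k = 186: n = 24 · 186 + 1 = 4464 + 1 = 4465. For n = 4464 = 24 · 186, we can put exactly 24 objects in every box, avoiding 25 in any single one — so 4465 is tight.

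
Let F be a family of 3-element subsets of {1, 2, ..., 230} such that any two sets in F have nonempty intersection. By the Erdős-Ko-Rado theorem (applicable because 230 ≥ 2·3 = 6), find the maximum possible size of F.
max |F| = C(229, 2) = 26106

The Erdős-Ko-Rado theorem states: for n ≥ 2k, an intersecting family of k-subsets of an n-element set has size at most C(n − 1, k − 1), with equality for 'star' families {A ⊆ [n] : |A| = k, i ∈ A} (fix an element i). For n = 230, k = 3: C(229, 2) = 26106.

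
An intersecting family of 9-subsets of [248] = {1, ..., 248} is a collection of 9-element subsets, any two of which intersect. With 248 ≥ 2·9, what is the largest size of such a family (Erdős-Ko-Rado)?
max |F| = C(247, 8) = 306420185741670

Erdős-Ko-Rado (1961): when n ≥ 2k, max |F| = C(n−1, k−1). The bound is attained by the star {A : i ∈ A} for any fixed i ∈ [n]. Here C(248−1, 9−1) = C(247, 8) = 306420185741670.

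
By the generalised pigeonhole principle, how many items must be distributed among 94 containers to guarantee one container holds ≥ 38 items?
n = (38 − 1)·94 + 1 = 3479

By the generalised pigeonhole principle, to guarantee some box contains ≥ r objects we need more than (r − 1) · k objects total. Threshold: n = (r − 1) · k + 1. With r = 38 and k = 94: n = 37 · 94 + 1 = 3478 + 1 = 3479. For n = 3478 = 37 · 94, we can put exactly 37 objects in every box, avoiding 38 in any single one — so 3479 is tight.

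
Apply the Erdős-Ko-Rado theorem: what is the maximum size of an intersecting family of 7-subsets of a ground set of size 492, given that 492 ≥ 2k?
max |F| = C(491, 6) = 18872915147478

The Erdős-Ko-Rado theorem states: for n ≥ 2k, an intersecting family of k-subsets of an n-element set has size at most C(n − 1, k − 1), with equality for 'star' families {A ⊆ [n] : |A| = k, i ∈ A} (fix an element i). For n = 492, k = 7: C(491, 6) = 18872915147478.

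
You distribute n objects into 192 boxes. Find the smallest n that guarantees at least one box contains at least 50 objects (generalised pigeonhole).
n = (50 − 1)·192 + 1 = 9409

By the generalised pigeonhole principle, to guarantee some box contains ≥ r objects we need more than (r − 1) · k objects total. Threshold: n = (r − 1) · k + 1. With r = 50 and k = 192: n = 49 · 192 + 1 = 9408 + 1 = 9409. For n = 9408 = 49 · 192, we can put exactly 49 objects in every box, avoiding 50 in any single one — so 9409 is tight.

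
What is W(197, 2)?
W(197, 2) = 197 + 1 = 198

A 2-term AP is any pair of integers, so a monochromatic 2-AP exists iff some colour is used at least twice. With 197 colours, the colouring i ↦ i on {1, ..., 197} uses each colour once, avoiding any monochromatic pair, so W(197, 2) > 197. For {1, ..., 198}, pigeonhole forces two integers of the same colour, which form a monochromatic 2-AP. Hence W(197, 2) = 198.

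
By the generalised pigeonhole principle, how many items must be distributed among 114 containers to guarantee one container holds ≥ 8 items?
n = (8 − 1)·114 + 1 = 799

By the generalised pigeonhole principle, to guarantee some box contains ≥ r objects we need more than (r − 1) · k objects total. Threshold: n = (r − 1) · k + 1. With r = 8 and k = 114: n = 7 · 114 + 1 = 798 + 1 = 799. For n = 798 = 7 · 114, we can put exactly 7 objects in every box, avoiding 8 in any single one — so 799 is tight.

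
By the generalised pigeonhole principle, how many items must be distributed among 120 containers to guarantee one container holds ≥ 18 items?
n = (18 − 1)·120 + 1 = 2041

By the generalised pigeonhole principle, to guarantee some box contains ≥ r objects we need more than (r − 1) · k objects total. Threshold: n = (r − 1) · k + 1. With r = 18 and k = 120: n = 17 · 120 + 1 = 2040 + 1 = 2041. For n = 2040 = 17 · 120, we can put exactly 17 objects in every box, avoiding 18 in any single one — so 2041 is tight.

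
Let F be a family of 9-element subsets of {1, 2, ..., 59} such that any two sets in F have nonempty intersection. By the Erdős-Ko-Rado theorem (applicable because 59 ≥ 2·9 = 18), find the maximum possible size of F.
max |F| = C(58, 8) = 1916797311

The Erdős-Ko-Rado theorem states: for n ≥ 2k, an intersecting family of k-subsets of an n-element set has size at most C(n − 1, k − 1), with equality for 'star' families {A ⊆ [n] : |A| = k, i ∈ A} (fix an element i). For n = 59, k = 9: C(58, 8) = 1916797311.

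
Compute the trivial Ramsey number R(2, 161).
R(2, 161) = 161

R(2, k) = k for all k ≥ 2: in a 2-colouring of K_k, either some edge is red (a red K_2) or all edges are blue (a blue K_k). And K_{160} coloured all-blue has no blue K_161, so R(2, 161) > 160. Hence R(2, 161) = 161.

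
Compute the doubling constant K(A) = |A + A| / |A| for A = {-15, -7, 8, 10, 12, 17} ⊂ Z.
K = |A + A| / |A| = 20/6 = 10/3

Enumerate A + A = {a + b : a, b ∈ A}. With |A| = 6, there are |A|^2 = 36 ordered sum pairs; collecting distinct values, A + A = {-30, -22, -14, -7, -5, -3, 1, 2, 3, 5, 10, 16, 18, 20, 22, 24, 25, 27, 29, 34}, so |A + A| = 20. Thus K = 20/6 = 10/3. For comparison, the minimum possible |A + A| over all 6-element sets is 2·6 − 1 = 11 (so min K = 11/6), attained only by arithmetic progressions.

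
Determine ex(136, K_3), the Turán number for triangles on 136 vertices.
ex(136, K_3) = ⌊136^2/4⌋ = 4624

Mantel (1907): a triangle-free graph on n vertices has at most ⌊n^2/4⌋ edges, with equality for the complete bipartite graph K_{⌊n/2⌋, ⌈n/2⌉}. For n = 136: ⌊136^2/4⌋ = ⌊18496/4⌋ = 4624. The extremal graph is K_{68, 68}, which has 68·68 = 4624 edges.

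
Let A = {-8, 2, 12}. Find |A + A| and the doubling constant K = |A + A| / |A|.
K = |A + A| / |A| = 5/3

Enumerate A + A = {a + b : a, b ∈ A}. With |A| = 3, there are |A|^2 = 9 ordered sum pairs; collecting distinct values, A + A = {-16, -6, 4, 14, 24}, so |A + A| = 5. Thus K = 5/3. Here |A + A| = 2|A| − 1 = 5, the minimum possible — so K = 5/3 is minimal, which holds iff A is an arithmetic progression.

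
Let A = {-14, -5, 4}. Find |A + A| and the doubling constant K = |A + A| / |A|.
K = |A + A| / |A| = 5/3

Enumerate A + A = {a + b : a, b ∈ A}. With |A| = 3, there are |A|^2 = 9 ordered sum pairs; collecting distinct values, A + A = {-28, -19, -10, -1, 8}, so |A + A| = 5. Thus K = 5/3. Here |A + A| = 2|A| − 1 = 5, the minimum possible — so K = 5/3 is minimal, which holds iff A is an arithmetic progression.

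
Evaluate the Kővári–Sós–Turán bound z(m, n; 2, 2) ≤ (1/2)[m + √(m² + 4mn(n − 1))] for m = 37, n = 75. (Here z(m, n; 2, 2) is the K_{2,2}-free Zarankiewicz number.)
z(37, 75; 2, 2) ≤ (1/2)[37 + √(37² + 4·37·75·74)] = (1/2)[37 + √822769] = 472.0331

Kővári–Sós–Turán: let r_1, ..., r_37 be the row sums and z = Σ r_i the total number of 1s. Each pair of columns can share at most one row with both entries 1 (else a 2×2 all-ones block appears), so Σ_i C(r_i, 2) ≤ C(75, 2) = 2775. By convexity Σ_i C(r_i, 2) ≥ 37·C(z/37, 2) = z(z − 37)/(2·37), giving z² − 37z − 37·75·74 ≤ 0 and hence z ≤ (1/2)[37 + √(1369 + 4·205350)] = (1/2)[37 + √822769] ≈ (1/2)(37 + 907.0661) = 472.0331.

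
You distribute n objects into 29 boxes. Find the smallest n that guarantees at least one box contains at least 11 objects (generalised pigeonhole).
n = (11 − 1)·29 + 1 = 291

By the generalised pigeonhole principle, to guarantee some box contains ≥ r objects we need more than (r − 1) · k objects total. Threshold: n = (r − 1) · k + 1. With r = 11 and k = 29: n = 10 · 29 + 1 = 290 + 1 = 291. For n = 290 = 10 · 29, we can put exactly 10 objects in every box, avoiding 11 in any single one — so 291 is tight.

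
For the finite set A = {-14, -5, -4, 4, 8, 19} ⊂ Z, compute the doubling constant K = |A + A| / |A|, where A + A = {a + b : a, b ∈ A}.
K = |A + A| / |A| = 20/6 = 10/3

Enumerate A + A = {a + b : a, b ∈ A}. With |A| = 6, there are |A|^2 = 36 ordered sum pairs; collecting distinct values, A + A = {-28, -19, -18, -10, -9, -8, -6, -1, 0, 3, 4, 5, 8, 12, 14, 15, 16, 23, 27, 38}, so |A + A| = 20. Thus K = 20/6 = 10/3. For comparison, the minimum possible |A + A| over all 6-element sets is 2·6 − 1 = 11 (so min K = 11/6), attained only by arithmetic progressions.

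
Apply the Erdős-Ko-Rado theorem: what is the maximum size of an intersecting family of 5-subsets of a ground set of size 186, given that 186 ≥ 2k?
max |F| = C(185, 4) = 47239010

The Erdős-Ko-Rado theorem states: for n ≥ 2k, an intersecting family of k-subsets of an n-element set has size at most C(n − 1, k − 1), with equality for 'star' families {A ⊆ [n] : |A| = k, i ∈ A} (fix an element i). For n = 186, k = 5: C(185, 4) = 47239010.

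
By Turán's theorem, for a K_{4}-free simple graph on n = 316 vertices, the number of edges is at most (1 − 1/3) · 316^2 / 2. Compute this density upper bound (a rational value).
Turán density bound = (2/3) · 316^2/2 = 99856/3 ≈ 33285.3333

Turán's theorem: ex(n, K_{r+1}) is achieved by the complete r-partite Turán graph T(n, r) with parts as balanced as possible, and is at most (1 − 1/r) · n^2/2. For r = 3, n = 316: the density bound is (2/3) · 99856/2 = 99856/3 ≈ 33285.3333. The integer-valued extremum is e(T(316, 3)) = 33285, which is strictly less than the density bound 99856/3 since 3 ∤ 316 (the parts of T(316, 3) cannot all be equal).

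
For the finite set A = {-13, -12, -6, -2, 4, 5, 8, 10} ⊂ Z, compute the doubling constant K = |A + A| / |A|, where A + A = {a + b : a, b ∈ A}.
K = |A + A| / |A| = 30/8 = 15/4

Enumerate A + A = {a + b : a, b ∈ A}. With |A| = 8, there are |A|^2 = 64 ordered sum pairs; collecting distinct values, A + A = {-26, -25, -24, -19, -18, -15, -14, -12, -9, -8, -7, -5, -4, -3, -2, -1, 2, 3, 4, 6, 8, 9, 10, 12, 13, 14, 15, 16, 18, 20}, so |A + A| = 30. Thus K = 30/8 = 15/4. For comparison, the minimum possible |A + A| over all 8-element sets is 2·8 − 1 = 15 (so min K = 15/8), attained only by arithmetic progressions.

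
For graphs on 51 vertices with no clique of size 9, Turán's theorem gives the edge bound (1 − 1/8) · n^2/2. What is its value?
Turán density bound = (7/8) · 51^2/2 = 18207/16 ≈ 1137.9375

Turán's theorem: ex(n, K_{r+1}) is achieved by the complete r-partite Turán graph T(n, r) with parts as balanced as possible, and is at most (1 − 1/r) · n^2/2. For r = 8, n = 51: the density bound is (7/8) · 2601/2 = 18207/16 ≈ 1137.9375. The integer-valued extremum is e(T(51, 8)) = 1137, which is strictly less than the density bound 18207/16 since 8 ∤ 51 (the parts of T(51, 8) cannot all be equal).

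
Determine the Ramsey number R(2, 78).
R(2, 78) = 78

R(2, k) = k for all k ≥ 2: in a 2-colouring of K_k, either some edge is red (a red K_2) or all edges are blue (a blue K_k). And K_{77} coloured all-blue has no blue K_78, so R(2, 78) > 77. Hence R(2, 78) = 78.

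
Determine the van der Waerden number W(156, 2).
W(156, 2) = 156 + 1 = 157

A 2-term AP is any pair of integers, so a monochromatic 2-AP exists iff some colour is used at least twice. With 156 colours, the colouring i ↦ i on {1, ..., 156} uses each colour once, avoiding any monochromatic pair, so W(156, 2) > 156. For {1, ..., 157}, pigeonhole forces two integers of the same colour, which form a monochromatic 2-AP. Hence W(156, 2) = 157.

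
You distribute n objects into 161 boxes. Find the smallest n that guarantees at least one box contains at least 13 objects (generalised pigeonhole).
n = (13 − 1)·161 + 1 = 1933

By the generalised pigeonhole principle, to guarantee some box contains ≥ r objects we need more than (r − 1) · k objects total. Threshold: n = (r − 1) · k + 1. With r = 13 and k = 161: n = 12 · 161 + 1 = 1932 + 1 = 1933. For n = 1932 = 12 · 161, we can put exactly 12 objects in every box, avoiding 13 in any single one — so 1933 is tight.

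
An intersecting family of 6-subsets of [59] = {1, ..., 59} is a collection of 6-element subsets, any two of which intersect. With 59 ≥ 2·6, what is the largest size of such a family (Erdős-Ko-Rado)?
max |F| = C(58, 5) = 4582116

The Erdős-Ko-Rado theorem states: for n ≥ 2k, an intersecting family of k-subsets of an n-element set has size at most C(n − 1, k − 1), with equality for 'star' families {A ⊆ [n] : |A| = k, i ∈ A} (fix an element i). For n = 59, k = 6: C(58, 5) = 4582116.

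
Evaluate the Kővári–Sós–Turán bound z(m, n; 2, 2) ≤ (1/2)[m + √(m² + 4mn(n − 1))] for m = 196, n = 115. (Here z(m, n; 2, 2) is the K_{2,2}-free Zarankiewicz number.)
z(196, 115; 2, 2) ≤ (1/2)[196 + √(196² + 4·196·115·114)] = (1/2)[196 + √10316656] = 1703.9776

Kővári–Sós–Turán: let r_1, ..., r_196 be the row sums and z = Σ r_i the total number of 1s. Each pair of columns can share at most one row with both entries 1 (else a 2×2 all-ones block appears), so Σ_i C(r_i, 2) ≤ C(115, 2) = 6555. By convexity Σ_i C(r_i, 2) ≥ 196·C(z/196, 2) = z(z − 196)/(2·196), giving z² − 196z − 196·115·114 ≤ 0 and hence z ≤ (1/2)[196 + √(38416 + 4·2569560)] = (1/2)[196 + √10316656] ≈ (1/2)(196 + 3211.9552) = 1703.9776.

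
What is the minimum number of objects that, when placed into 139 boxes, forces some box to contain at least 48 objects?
n = (48 − 1)·139 + 1 = 6534

By the generalised pigeonhole principle, to guarantee some box contains ≥ r objects we need more than (r − 1) · k objects total. Threshold: n = (r − 1) · k + 1. With r = 48 and k = 139: n = 47 · 139 + 1 = 6533 + 1 = 6534. For n = 6533 = 47 · 139, we can put exactly 47 objects in every box, avoiding 48 in any single one — so 6534 is tight.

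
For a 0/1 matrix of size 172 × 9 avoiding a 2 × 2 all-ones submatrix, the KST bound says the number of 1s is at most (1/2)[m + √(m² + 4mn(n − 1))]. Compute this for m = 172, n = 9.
z(172, 9; 2, 2) ≤ (1/2)[172 + √(172² + 4·172·9·8)] = (1/2)[172 + √79120] = 226.6414

Kővári–Sós–Turán: let r_1, ..., r_172 be the row sums and z = Σ r_i the total number of 1s. Each pair of columns can share at most one row with both entries 1 (else a 2×2 all-ones block appears), so Σ_i C(r_i, 2) ≤ C(9, 2) = 36. By convexity Σ_i C(r_i, 2) ≥ 172·C(z/172, 2) = z(z − 172)/(2·172), giving z² − 172z − 172·9·8 ≤ 0 and hence z ≤ (1/2)[172 + √(29584 + 4·12384)] = (1/2)[172 + √79120] ≈ (1/2)(172 + 281.2828) = 226.6414.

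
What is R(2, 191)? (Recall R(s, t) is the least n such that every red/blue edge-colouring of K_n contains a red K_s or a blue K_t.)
R(2, 191) = 191

R(2, k) = k for all k ≥ 2: in a 2-colouring of K_k, either some edge is red (a red K_2) or all edges are blue (a blue K_k). And K_{190} coloured all-blue has no blue K_191, so R(2, 191) > 190. Hence R(2, 191) = 191.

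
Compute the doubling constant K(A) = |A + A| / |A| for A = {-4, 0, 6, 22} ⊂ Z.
K = |A + A| / |A| = 10/4 = 5/2

Enumerate A + A = {a + b : a, b ∈ A}. With |A| = 4, there are |A|^2 = 16 ordered sum pairs; collecting distinct values, A + A = {-8, -4, 0, 2, 6, 12, 18, 22, 28, 44}, so |A + A| = 10. Thus K = 10/4 = 5/2. For comparison, the minimum possible |A + A| over all 4-element sets is 2·4 − 1 = 7 (so min K = 7/4), attained only by arithmetic progressions.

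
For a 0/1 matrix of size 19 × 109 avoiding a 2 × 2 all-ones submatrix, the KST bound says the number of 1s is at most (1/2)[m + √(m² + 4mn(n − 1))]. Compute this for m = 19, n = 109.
z(19, 109; 2, 2) ≤ (1/2)[19 + √(19² + 4·19·109·108)] = (1/2)[19 + √895033] = 482.5309

Kővári–Sós–Turán: let r_1, ..., r_19 be the row sums and z = Σ r_i the total number of 1s. Each pair of columns can share at most one row with both entries 1 (else a 2×2 all-ones block appears), so Σ_i C(r_i, 2) ≤ C(109, 2) = 5886. By convexity Σ_i C(r_i, 2) ≥ 19·C(z/19, 2) = z(z − 19)/(2·19), giving z² − 19z − 19·109·108 ≤ 0 and hence z ≤ (1/2)[19 + √(361 + 4·223668)] = (1/2)[19 + √895033] ≈ (1/2)(19 + 946.0618) = 482.5309.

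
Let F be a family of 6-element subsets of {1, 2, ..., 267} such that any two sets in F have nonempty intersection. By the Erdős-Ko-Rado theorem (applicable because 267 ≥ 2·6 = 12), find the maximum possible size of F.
max |F| = C(266, 5) = 10685804668

Erdős-Ko-Rado (1961): when n ≥ 2k, max |F| = C(n−1, k−1). The bound is attained by the star {A : i ∈ A} for any fixed i ∈ [n]. Here C(267−1, 6−1) = C(266, 5) = 10685804668.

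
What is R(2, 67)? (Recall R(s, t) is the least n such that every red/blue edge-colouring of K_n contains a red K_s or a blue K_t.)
R(2, 67) = 67

R(2, k) = k for all k ≥ 2: in a 2-colouring of K_k, either some edge is red (a red K_2) or all edges are blue (a blue K_k). And K_{66} coloured all-blue has no blue K_67, so R(2, 67) > 66. Hence R(2, 67) = 67.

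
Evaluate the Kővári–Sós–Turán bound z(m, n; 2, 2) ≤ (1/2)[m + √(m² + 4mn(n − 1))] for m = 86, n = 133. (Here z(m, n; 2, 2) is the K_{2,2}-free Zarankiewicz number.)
z(86, 133; 2, 2) ≤ (1/2)[86 + √(86² + 4·86·133·132)] = (1/2)[86 + √6046660] = 1272.4979

Kővári–Sós–Turán: let r_1, ..., r_86 be the row sums and z = Σ r_i the total number of 1s. Each pair of columns can share at most one row with both entries 1 (else a 2×2 all-ones block appears), so Σ_i C(r_i, 2) ≤ C(133, 2) = 8778. By convexity Σ_i C(r_i, 2) ≥ 86·C(z/86, 2) = z(z − 86)/(2·86), giving z² − 86z − 86·133·132 ≤ 0 and hence z ≤ (1/2)[86 + √(7396 + 4·1509816)] = (1/2)[86 + √6046660] ≈ (1/2)(86 + 2458.9957) = 1272.4979.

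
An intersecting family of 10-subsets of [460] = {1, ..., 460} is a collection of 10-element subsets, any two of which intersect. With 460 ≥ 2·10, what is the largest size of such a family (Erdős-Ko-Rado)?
max |F| = C(459, 9) = 2302908069715272591

Erdős-Ko-Rado (1961): when n ≥ 2k, max |F| = C(n−1, k−1). The bound is attained by the star {A : i ∈ A} for any fixed i ∈ [n]. Here C(460−1, 10−1) = C(459, 9) = 2302908069715272591.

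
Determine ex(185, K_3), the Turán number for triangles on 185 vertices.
ex(185, K_3) = ⌊185^2/4⌋ = 8556

Mantel (1907): a triangle-free graph on n vertices has at most ⌊n^2/4⌋ edges, with equality for the complete bipartite graph K_{⌊n/2⌋, ⌈n/2⌉}. For n = 185: ⌊185^2/4⌋ = ⌊34225/4⌋ = 8556. The extremal graph is K_{92, 93}, which has 92·93 = 8556 edges.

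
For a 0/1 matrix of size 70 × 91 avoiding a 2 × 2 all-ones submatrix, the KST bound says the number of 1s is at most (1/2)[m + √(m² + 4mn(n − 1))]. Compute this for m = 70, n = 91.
z(70, 91; 2, 2) ≤ (1/2)[70 + √(70² + 4·70·91·90)] = (1/2)[70 + √2298100] = 792.9743

Kővári–Sós–Turán: let r_1, ..., r_70 be the row sums and z = Σ r_i the total number of 1s. Each pair of columns can share at most one row with both entries 1 (else a 2×2 all-ones block appears), so Σ_i C(r_i, 2) ≤ C(91, 2) = 4095. By convexity Σ_i C(r_i, 2) ≥ 70·C(z/70, 2) = z(z − 70)/(2·70), giving z² − 70z − 70·91·90 ≤ 0 and hence z ≤ (1/2)[70 + √(4900 + 4·573300)] = (1/2)[70 + √2298100] ≈ (1/2)(70 + 1515.9485) = 792.9743.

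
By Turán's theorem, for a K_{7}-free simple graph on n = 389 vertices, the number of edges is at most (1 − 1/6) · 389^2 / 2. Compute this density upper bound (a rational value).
Turán density bound = (5/6) · 389^2/2 = 756605/12 ≈ 63050.4167

Turán's theorem: ex(n, K_{r+1}) is achieved by the complete r-partite Turán graph T(n, r) with parts as balanced as possible, and is at most (1 − 1/r) · n^2/2. For r = 6, n = 389: the density bound is (5/6) · 151321/2 = 756605/12 ≈ 63050.4167. The integer-valued extremum is e(T(389, 6)) = 63050, which is strictly less than the density bound 756605/12 since 6 ∤ 389 (the parts of T(389, 6) cannot all be equal).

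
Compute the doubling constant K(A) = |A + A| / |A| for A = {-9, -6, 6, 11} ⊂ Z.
K = |A + A| / |A| = 10/4 = 5/2

Enumerate A + A = {a + b : a, b ∈ A}. With |A| = 4, there are |A|^2 = 16 ordered sum pairs; collecting distinct values, A + A = {-18, -15, -12, -3, 0, 2, 5, 12, 17, 22}, so |A + A| = 10. Thus K = 10/4 = 5/2. For comparison, the minimum possible |A + A| over all 4-element sets is 2·4 − 1 = 7 (so min K = 7/4), attained only by arithmetic progressions.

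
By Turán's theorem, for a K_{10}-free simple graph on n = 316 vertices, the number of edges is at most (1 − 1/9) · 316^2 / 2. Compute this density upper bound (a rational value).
Turán density bound = (8/9) · 316^2/2 = 399424/9 ≈ 44380.4444

Turán's theorem: ex(n, K_{r+1}) is achieved by the complete r-partite Turán graph T(n, r) with parts as balanced as possible, and is at most (1 − 1/r) · n^2/2. For r = 9, n = 316: the density bound is (8/9) · 99856/2 = 399424/9 ≈ 44380.4444. The integer-valued extremum is e(T(316, 9)) = 44380, which is strictly less than the density bound 399424/9 since 9 ∤ 316 (the parts of T(316, 9) cannot all be equal).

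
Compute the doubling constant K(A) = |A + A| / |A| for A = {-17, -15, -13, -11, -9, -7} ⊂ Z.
K = |A + A| / |A| = 11/6

Enumerate A + A = {a + b : a, b ∈ A}. With |A| = 6, there are |A|^2 = 36 ordered sum pairs; collecting distinct values, A + A = {-34, -32, -30, -28, -26, -24, -22, -20, -18, -16, -14}, so |A + A| = 11. Thus K = 11/6. Here |A + A| = 2|A| − 1 = 11, the minimum possible — so K = 11/6 is minimal, which holds iff A is an arithmetic progression.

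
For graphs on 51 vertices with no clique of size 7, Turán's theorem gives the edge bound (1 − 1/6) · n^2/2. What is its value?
Turán density bound = (5/6) · 51^2/2 = 4335/4 ≈ 1083.75

Turán's theorem: ex(n, K_{r+1}) is achieved by the complete r-partite Turán graph T(n, r) with parts as balanced as possible, and is at most (1 − 1/r) · n^2/2. For r = 6, n = 51: the density bound is (5/6) · 2601/2 = 4335/4 ≈ 1083.75. The integer-valued extremum is e(T(51, 6)) = 1083, which is strictly less than the density bound 4335/4 since 6 ∤ 51 (the parts of T(51, 6) cannot all be equal).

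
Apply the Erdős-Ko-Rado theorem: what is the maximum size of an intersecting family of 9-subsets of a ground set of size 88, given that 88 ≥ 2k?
max |F| = C(87, 8) = 58433559570

Erdős-Ko-Rado (1961): when n ≥ 2k, max |F| = C(n−1, k−1). The bound is attained by the star {A : i ∈ A} for any fixed i ∈ [n]. Here C(88−1, 9−1) = C(87, 8) = 58433559570.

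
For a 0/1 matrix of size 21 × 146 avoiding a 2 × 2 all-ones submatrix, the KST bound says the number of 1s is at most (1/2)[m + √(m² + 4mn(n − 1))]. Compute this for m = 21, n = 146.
z(21, 146; 2, 2) ≤ (1/2)[21 + √(21² + 4·21·146·145)] = (1/2)[21 + √1778721] = 677.3435

Kővári–Sós–Turán: let r_1, ..., r_21 be the row sums and z = Σ r_i the total number of 1s. Each pair of columns can share at most one row with both entries 1 (else a 2×2 all-ones block appears), so Σ_i C(r_i, 2) ≤ C(146, 2) = 10585. By convexity Σ_i C(r_i, 2) ≥ 21·C(z/21, 2) = z(z − 21)/(2·21), giving z² − 21z − 21·146·145 ≤ 0 and hence z ≤ (1/2)[21 + √(441 + 4·444570)] = (1/2)[21 + √1778721] ≈ (1/2)(21 + 1333.687) = 677.3435.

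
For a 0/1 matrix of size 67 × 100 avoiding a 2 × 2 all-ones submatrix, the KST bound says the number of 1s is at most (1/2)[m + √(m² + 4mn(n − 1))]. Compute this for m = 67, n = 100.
z(67, 100; 2, 2) ≤ (1/2)[67 + √(67² + 4·67·100·99)] = (1/2)[67 + √2657689] = 848.621

Kővári–Sós–Turán: let r_1, ..., r_67 be the row sums and z = Σ r_i the total number of 1s. Each pair of columns can share at most one row with both entries 1 (else a 2×2 all-ones block appears), so Σ_i C(r_i, 2) ≤ C(100, 2) = 4950. By convexity Σ_i C(r_i, 2) ≥ 67·C(z/67, 2) = z(z − 67)/(2·67), giving z² − 67z − 67·100·99 ≤ 0 and hence z ≤ (1/2)[67 + √(4489 + 4·663300)] = (1/2)[67 + √2657689] ≈ (1/2)(67 + 1630.242) = 848.621.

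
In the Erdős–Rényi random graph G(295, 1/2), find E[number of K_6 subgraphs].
E[# K_6] = C(295, 6) · (1/2)^C(6, 2) = 869717699935 / 2^15 ≈ 26541677.854462

For each 6-subset S of vertices (there are C(295, 6) = 869717699935 such S), let X_S = 1 if S induces a K_6 (all C(6, 2) = 15 edges present). Then P(X_S = 1) = (1/2)^15 = 1/32768. By linearity of expectation, E[# K_6] = C(295, 6) · (1/2)^15 = 869717699935 / 32768 ≈ 26541677.854462.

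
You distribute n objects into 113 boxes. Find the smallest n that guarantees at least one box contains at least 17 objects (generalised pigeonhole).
n = (17 − 1)·113 + 1 = 1809

By the generalised pigeonhole principle, to guarantee some box contains ≥ r objects we need more than (r − 1) · k objects total. Threshold: n = (r − 1) · k + 1. With r = 17 and k = 113: n = 16 · 113 + 1 = 1808 + 1 = 1809. For n = 1808 = 16 · 113, we can put exactly 16 objects in every box, avoiding 17 in any single one — so 1809 is tight.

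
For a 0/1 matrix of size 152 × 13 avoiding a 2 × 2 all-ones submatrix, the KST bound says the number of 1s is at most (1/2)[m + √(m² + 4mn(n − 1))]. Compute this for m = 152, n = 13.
z(152, 13; 2, 2) ≤ (1/2)[152 + √(152² + 4·152·13·12)] = (1/2)[152 + √117952] = 247.7207

Kővári–Sós–Turán: let r_1, ..., r_152 be the row sums and z = Σ r_i the total number of 1s. Each pair of columns can share at most one row with both entries 1 (else a 2×2 all-ones block appears), so Σ_i C(r_i, 2) ≤ C(13, 2) = 78. By convexity Σ_i C(r_i, 2) ≥ 152·C(z/152, 2) = z(z − 152)/(2·152), giving z² − 152z − 152·13·12 ≤ 0 and hence z ≤ (1/2)[152 + √(23104 + 4·23712)] = (1/2)[152 + √117952] ≈ (1/2)(152 + 343.4414) = 247.7207.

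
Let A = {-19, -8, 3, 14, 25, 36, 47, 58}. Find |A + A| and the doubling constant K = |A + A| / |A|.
K = |A + A| / |A| = 15/8

Enumerate A + A = {a + b : a, b ∈ A}. With |A| = 8, there are |A|^2 = 64 ordered sum pairs; collecting distinct values, A + A = {-38, -27, -16, -5, 6, 17, 28, 39, 50, 61, 72, 83, 94, 105, 116}, so |A + A| = 15. Thus K = 15/8. Here |A + A| = 2|A| − 1 = 15, the minimum possible — so K = 15/8 is minimal, which holds iff A is an arithmetic progression.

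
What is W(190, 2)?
W(190, 2) = 190 + 1 = 191

A 2-term AP is any pair of integers, so a monochromatic 2-AP exists iff some colour is used at least twice. With 190 colours, the colouring i ↦ i on {1, ..., 190} uses each colour once, avoiding any monochromatic pair, so W(190, 2) > 190. For {1, ..., 191}, pigeonhole forces two integers of the same colour, which form a monochromatic 2-AP. Hence W(190, 2) = 191.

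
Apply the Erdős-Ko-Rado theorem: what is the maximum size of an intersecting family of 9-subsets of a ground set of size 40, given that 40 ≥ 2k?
max |F| = C(39, 8) = 61523748

The Erdős-Ko-Rado theorem states: for n ≥ 2k, an intersecting family of k-subsets of an n-element set has size at most C(n − 1, k − 1), with equality for 'star' families {A ⊆ [n] : |A| = k, i ∈ A} (fix an element i). For n = 40, k = 9: C(39, 8) = 61523748.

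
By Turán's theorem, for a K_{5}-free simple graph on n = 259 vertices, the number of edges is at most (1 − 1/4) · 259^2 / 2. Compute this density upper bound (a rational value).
Turán density bound = (3/4) · 259^2/2 = 201243/8 ≈ 25155.375

Turán's theorem: ex(n, K_{r+1}) is achieved by the complete r-partite Turán graph T(n, r) with parts as balanced as possible, and is at most (1 − 1/r) · n^2/2. For r = 4, n = 259: the density bound is (3/4) · 67081/2 = 201243/8 ≈ 25155.375. The integer-valued extremum is e(T(259, 4)) = 25155, which is strictly less than the density bound 201243/8 since 4 ∤ 259 (the parts of T(259, 4) cannot all be equal).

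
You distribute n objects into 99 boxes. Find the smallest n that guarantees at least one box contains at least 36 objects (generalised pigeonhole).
n = (36 − 1)·99 + 1 = 3466

By the generalised pigeonhole principle, to guarantee some box contains ≥ r objects we need more than (r − 1) · k objects total. Threshold: n = (r − 1) · k + 1. With r = 36 and k = 99: n = 35 · 99 + 1 = 3465 + 1 = 3466. For n = 3465 = 35 · 99, we can put exactly 35 objects in every box, avoiding 36 in any single one — so 3466 is tight.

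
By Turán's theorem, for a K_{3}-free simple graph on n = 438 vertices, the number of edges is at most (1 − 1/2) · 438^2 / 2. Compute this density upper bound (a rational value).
Turán density bound = (1/2) · 438^2/2 = 47961

Turán's theorem: ex(n, K_{r+1}) is achieved by the complete r-partite Turán graph T(n, r) with parts as balanced as possible, and is at most (1 − 1/r) · n^2/2. For r = 2, n = 438: the density bound is (1/2) · 191844/2 = 47961. Since 2 ∣ 438, the Turán graph T(438, 2) has parts of equal size 219, and its edge count e(T(438, 2)) = 47961 attains the density bound exactly.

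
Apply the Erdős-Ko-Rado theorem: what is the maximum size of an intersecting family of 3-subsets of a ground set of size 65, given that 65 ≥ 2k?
max |F| = C(64, 2) = 2016

Erdős-Ko-Rado (1961): when n ≥ 2k, max |F| = C(n−1, k−1). The bound is attained by the star {A : i ∈ A} for any fixed i ∈ [n]. Here C(65−1, 3−1) = C(64, 2) = 2016.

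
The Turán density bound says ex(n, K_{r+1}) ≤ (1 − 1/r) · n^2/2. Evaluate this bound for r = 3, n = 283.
Turán density bound = (2/3) · 283^2/2 = 80089/3 ≈ 26696.3333

Turán's theorem: ex(n, K_{r+1}) is achieved by the complete r-partite Turán graph T(n, r) with parts as balanced as possible, and is at most (1 − 1/r) · n^2/2. For r = 3, n = 283: the density bound is (2/3) · 80089/2 = 80089/3 ≈ 26696.3333. The integer-valued extremum is e(T(283, 3)) = 26696, which is strictly less than the density bound 80089/3 since 3 ∤ 283 (the parts of T(283, 3) cannot all be equal).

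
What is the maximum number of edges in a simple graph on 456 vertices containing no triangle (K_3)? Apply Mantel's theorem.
ex(456, K_3) = ⌊456^2/4⌋ = 51984

Mantel (1907): a triangle-free graph on n vertices has at most ⌊n^2/4⌋ edges, with equality for the complete bipartite graph K_{⌊n/2⌋, ⌈n/2⌉}. For n = 456: ⌊456^2/4⌋ = ⌊207936/4⌋ = 51984. The extremal graph is K_{228, 228}, which has 228·228 = 51984 edges.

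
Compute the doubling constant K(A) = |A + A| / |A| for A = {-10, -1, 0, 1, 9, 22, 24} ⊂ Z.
K = |A + A| / |A| = 25/7

Enumerate A + A = {a + b : a, b ∈ A}. With |A| = 7, there are |A|^2 = 49 ordered sum pairs; collecting distinct values, A + A = {-20, -11, -10, -9, -2, -1, 0, 1, 2, 8, 9, 10, 12, 14, 18, 21, 22, 23, 24, 25, 31, 33, 44, 46, 48}, so |A + A| = 25. Thus K = 25/7. For comparison, the minimum possible |A + A| over all 7-element sets is 2·7 − 1 = 13 (so min K = 13/7), attained only by arithmetic progressions.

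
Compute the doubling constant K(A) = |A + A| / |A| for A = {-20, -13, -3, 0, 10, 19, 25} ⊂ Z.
K = |A + A| / |A| = 27/7

Enumerate A + A = {a + b : a, b ∈ A}. With |A| = 7, there are |A|^2 = 49 ordered sum pairs; collecting distinct values, A + A = {-40, -33, -26, -23, -20, -16, -13, -10, -6, -3, -1, 0, 5, 6, 7, 10, 12, 16, 19, 20, 22, 25, 29, 35, 38, 44, 50}, so |A + A| = 27. Thus K = 27/7. For comparison, the minimum possible |A + A| over all 7-element sets is 2·7 − 1 = 13 (so min K = 13/7), attained only by arithmetic progressions.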